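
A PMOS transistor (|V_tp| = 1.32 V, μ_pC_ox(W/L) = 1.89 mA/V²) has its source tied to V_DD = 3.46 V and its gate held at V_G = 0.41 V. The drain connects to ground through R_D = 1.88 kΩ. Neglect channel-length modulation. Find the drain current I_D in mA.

V_SG = V_DD − V_G = 3.46 − 0.41 = 3.05 V, so V_ov = 3.05 − 1.32 = 1.73 V.
Assume saturation: I_D = ½ k_p V_ov² = 0.5 × 1.89 × 1.73² = 2.83 mA, giving V_SD = V_DD − I_D R_D = 3.46 − 2.83 × 1.88 = -1.86 V.
But -1.86 V < V_ov = 1.73 V, so the device is actually in triode.
In triode I_D = k_p[V_ov V_SD − ½ V_SD²] and I_D = (V_DD − V_SD)/R_D. Equating: 1.78 V_SD² − 7.147 V_SD + 3.46 = 0, giving V_SD = 0.563 V (the root below V_ov).
I_D = (3.46 − 0.563) / 1.88 = 1.54 mA.

I_D = 1.54 mA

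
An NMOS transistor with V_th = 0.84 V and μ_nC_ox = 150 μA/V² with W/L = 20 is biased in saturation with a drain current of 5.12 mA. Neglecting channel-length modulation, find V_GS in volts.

V_GS = 2.69 V

k_n = μ_nC_ox · (W/L) = 3 mA/V².
In saturation I_D = ½ k_n (V_GS − V_th)², so V_GS − V_th = √(2 I_D / k_n) = √(2 × 5.12 / 3) = 1.85 V.
V_GS = 0.84 + 1.85 = 2.69 V.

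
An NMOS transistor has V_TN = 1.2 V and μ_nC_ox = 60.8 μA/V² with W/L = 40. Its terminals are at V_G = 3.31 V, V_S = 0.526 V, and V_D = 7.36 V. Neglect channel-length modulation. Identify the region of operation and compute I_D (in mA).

V_GS = V_G − V_S = 3.31 − 0.526 = 2.78 V; V_DS = V_D − V_S = 7.36 − 0.526 = 6.83 V.
k_n = μ_nC_ox · (W/L) = 2.432 mA/V².
V_ov = V_GS − V_TN = 2.78 − 1.2 = 1.58 V.
Since V_DS = 6.83 V ≥ V_ov = 1.58 V, the device is in saturation.
I_D = ½ k_n V_ov² = 0.5 × 2.432 × 1.58² = 3.05 mA.

Saturation; I_D = 3.05 mA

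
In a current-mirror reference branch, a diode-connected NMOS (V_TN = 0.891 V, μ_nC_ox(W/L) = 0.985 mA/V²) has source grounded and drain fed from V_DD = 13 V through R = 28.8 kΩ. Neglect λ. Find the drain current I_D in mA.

I_D = 0.390 mA

With gate tied to drain, V_GS = V_DS ≥ V_GS − V_TN, so the device is in saturation.
KCL at the drain: ½ k_n (V_GS − V_TN)² = (V_DD − V_GS)/R.
Let x = V_GS − 0.891. Then 14.2 x² + x − 12.11 = 0, giving x = 0.889 V (positive root), so V_GS = 1.78 V.
I_D = (V_DD − V_GS)/R = (13 − 1.78) / 28.8 = 0.39 mA.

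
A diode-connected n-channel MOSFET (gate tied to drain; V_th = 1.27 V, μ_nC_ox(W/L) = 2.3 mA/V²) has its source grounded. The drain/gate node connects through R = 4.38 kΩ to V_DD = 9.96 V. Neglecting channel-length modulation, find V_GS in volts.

With gate tied to drain, V_GS = V_DS ≥ V_GS − V_th, so the device is in saturation.
KCL at the drain: ½ k_n (V_GS − V_th)² = (V_DD − V_GS)/R.
Let x = V_GS − 1.27. Then 5.04 x² + x − 8.69 = 0, giving x = 1.22 V (positive root), so V_GS = 2.49 V.
I_D = (V_DD − V_GS)/R = (9.96 − 2.49) / 4.38 = 1.71 mA.

V_GS = 2.49 V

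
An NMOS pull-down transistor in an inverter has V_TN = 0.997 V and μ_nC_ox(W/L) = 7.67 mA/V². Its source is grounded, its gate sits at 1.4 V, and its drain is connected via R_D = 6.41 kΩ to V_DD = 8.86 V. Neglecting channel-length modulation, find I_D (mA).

I_D = 0.623 mA

V_GS = V_G = 1.4 V, so V_ov = 1.4 − 0.997 = 0.403 V.
Assume saturation: I_D = ½ k_n V_ov² = 0.5 × 7.67 × 0.403² = 0.623 mA, giving V_DS = V_DD − I_D R_D = 8.86 − 0.623 × 6.41 = 4.87 V.
V_DS = 4.87 V ≥ V_ov = 0.403 V, confirming saturation.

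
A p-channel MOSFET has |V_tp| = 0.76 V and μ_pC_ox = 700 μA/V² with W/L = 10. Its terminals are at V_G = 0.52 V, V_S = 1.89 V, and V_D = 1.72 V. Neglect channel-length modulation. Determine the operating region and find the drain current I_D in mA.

Triode; I_D = 0.625 mA

V_SG = V_S − V_G = 1.89 − 0.52 = 1.37 V; V_SD = V_S − V_D = 1.89 − 1.72 = 0.17 V.
k_p = μ_pC_ox · (W/L) = 7 mA/V².
V_ov = V_SG − |V_tp| = 1.37 − 0.76 = 0.61 V.
Since V_SD = 0.17 V < V_ov = 0.61 V, the device is in the triode region.
I_D = k_p [V_ov · V_SD − ½ V_SD²] = 7 × [0.61 × 0.17 − 0.5 × 0.17²] = 0.625 mA.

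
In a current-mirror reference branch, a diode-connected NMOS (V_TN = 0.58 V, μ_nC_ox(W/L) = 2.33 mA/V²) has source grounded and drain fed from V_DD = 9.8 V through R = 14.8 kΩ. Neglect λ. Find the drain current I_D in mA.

With gate tied to drain, V_GS = V_DS ≥ V_GS − V_TN, so the device is in saturation.
KCL at the drain: ½ k_n (V_GS − V_TN)² = (V_DD − V_GS)/R.
Let x = V_GS − 0.58. Then 17.2 x² + x − 9.22 = 0, giving x = 0.703 V (positive root), so V_GS = 1.28 V.
I_D = (V_DD − V_GS)/R = (9.8 − 1.28) / 14.8 = 0.575 mA.

I_D = 0.575 mA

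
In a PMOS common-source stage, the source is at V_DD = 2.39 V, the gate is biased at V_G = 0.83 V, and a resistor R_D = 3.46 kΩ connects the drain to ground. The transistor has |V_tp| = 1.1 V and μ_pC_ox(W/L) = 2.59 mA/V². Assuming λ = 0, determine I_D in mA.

I_D = 0.274 mA

V_SG = V_DD − V_G = 2.39 − 0.83 = 1.56 V, so V_ov = 1.56 − 1.1 = 0.46 V.
Assume saturation: I_D = ½ k_p V_ov² = 0.5 × 2.59 × 0.46² = 0.274 mA, giving V_SD = V_DD − I_D R_D = 2.39 − 0.274 × 3.46 = 1.44 V.
V_SD = 1.44 V ≥ V_ov = 0.46 V, confirming saturation.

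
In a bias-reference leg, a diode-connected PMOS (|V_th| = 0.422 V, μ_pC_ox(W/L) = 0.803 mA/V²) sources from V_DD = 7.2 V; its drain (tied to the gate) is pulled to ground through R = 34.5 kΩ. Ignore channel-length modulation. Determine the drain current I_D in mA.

I_D = 0.177 mA

With gate tied to drain, V_SG = V_SD ≥ V_SG − |V_th|, so the device is in saturation.
KCL at the drain: ½ k_p (V_SG − |V_th|)² = (V_DD − V_SG)/R.
Let x = V_SG − 0.422. Then 13.9 x² + x − 6.778 = 0, giving x = 0.664 V (positive root), so V_SG = 1.09 V.
I_D = (V_DD − V_SG)/R = (7.2 − 1.09) / 34.5 = 0.177 mA.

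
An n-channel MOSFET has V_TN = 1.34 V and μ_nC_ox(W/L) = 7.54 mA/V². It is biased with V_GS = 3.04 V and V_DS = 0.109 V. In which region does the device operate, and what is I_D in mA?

V_ov = V_GS − V_TN = 3.04 − 1.34 = 1.7 V.
Since V_DS = 0.109 V < V_ov = 1.7 V, the device is in the triode region.
I_D = k_n [V_ov · V_DS − ½ V_DS²] = 7.54 × [1.7 × 0.109 − 0.5 × 0.109²] = 1.35 mA.

Triode; I_D = 1.35 mA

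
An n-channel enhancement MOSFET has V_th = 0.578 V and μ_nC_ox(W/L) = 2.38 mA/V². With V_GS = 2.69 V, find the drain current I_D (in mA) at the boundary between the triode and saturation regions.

I_D = 5.31 mA

At the boundary V_DS = V_ov = V_GS − V_th = 2.69 − 0.578 = 2.11 V.
I_D = ½ k_n V_ov² = 0.5 × 2.38 × 2.11² = 5.31 mA.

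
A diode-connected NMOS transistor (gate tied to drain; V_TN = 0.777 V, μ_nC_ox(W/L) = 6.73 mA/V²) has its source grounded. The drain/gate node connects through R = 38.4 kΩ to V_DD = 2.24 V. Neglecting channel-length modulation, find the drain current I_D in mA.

With gate tied to drain, V_GS = V_DS ≥ V_GS − V_TN, so the device is in saturation.
KCL at the drain: ½ k_n (V_GS − V_TN)² = (V_DD − V_GS)/R.
Let x = V_GS − 0.777. Then 129 x² + x − 1.463 = 0, giving x = 0.103 V (positive root), so V_GS = 0.88 V.
I_D = (V_DD − V_GS)/R = (2.24 − 0.88) / 38.4 = 0.0354 mA.

I_D = 0.0354 mA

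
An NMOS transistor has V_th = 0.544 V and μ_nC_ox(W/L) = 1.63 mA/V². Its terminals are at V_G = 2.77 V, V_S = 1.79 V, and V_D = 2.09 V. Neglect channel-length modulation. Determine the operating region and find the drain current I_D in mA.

V_GS = V_G − V_S = 2.77 − 1.79 = 0.98 V; V_DS = V_D − V_S = 2.09 − 1.79 = 0.3 V.
V_ov = V_GS − V_th = 0.98 − 0.544 = 0.436 V.
Since V_DS = 0.3 V < V_ov = 0.436 V, the device is in the triode region.
I_D = k_n [V_ov · V_DS − ½ V_DS²] = 1.63 × [0.436 × 0.3 − 0.5 × 0.3²] = 0.14 mA.

Triode; I_D = 0.140 mA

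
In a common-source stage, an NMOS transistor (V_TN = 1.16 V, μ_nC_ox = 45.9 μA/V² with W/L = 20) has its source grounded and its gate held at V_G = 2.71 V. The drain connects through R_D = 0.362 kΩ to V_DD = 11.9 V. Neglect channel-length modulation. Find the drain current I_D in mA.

V_GS = V_G = 2.71 V, so V_ov = 2.71 − 1.16 = 1.55 V.
k_n = μ_nC_ox · (W/L) = 0.918 mA/V².
Assume saturation: I_D = ½ k_n V_ov² = 0.5 × 0.918 × 1.55² = 1.1 mA, giving V_DS = V_DD − I_D R_D = 11.9 − 1.1 × 0.362 = 11.5 V.
V_DS = 11.5 V ≥ V_ov = 1.55 V, confirming saturation.

I_D = 1.10 mA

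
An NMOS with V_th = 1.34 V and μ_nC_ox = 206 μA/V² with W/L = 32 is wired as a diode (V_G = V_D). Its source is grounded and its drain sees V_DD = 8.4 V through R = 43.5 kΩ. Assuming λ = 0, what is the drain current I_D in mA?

With gate tied to drain, V_GS = V_DS ≥ V_GS − V_th, so the device is in saturation.
k_n = μ_nC_ox · (W/L) = 6.592 mA/V².
KCL at the drain: ½ k_n (V_GS − V_th)² = (V_DD − V_GS)/R.
Let x = V_GS − 1.34. Then 143 x² + x − 7.06 = 0, giving x = 0.218 V (positive root), so V_GS = 1.56 V.
I_D = (V_DD − V_GS)/R = (8.4 − 1.56) / 43.5 = 0.157 mA.

I_D = 0.157 mA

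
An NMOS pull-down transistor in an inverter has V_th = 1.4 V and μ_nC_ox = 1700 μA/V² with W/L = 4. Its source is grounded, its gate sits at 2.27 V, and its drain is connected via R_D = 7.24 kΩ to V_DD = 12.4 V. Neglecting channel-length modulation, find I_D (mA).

I_D = 1.66 mA

V_GS = V_G = 2.27 V, so V_ov = 2.27 − 1.4 = 0.87 V.
k_n = μ_nC_ox · (W/L) = 6.8 mA/V².
Assume saturation: I_D = ½ k_n V_ov² = 0.5 × 6.8 × 0.87² = 2.57 mA, giving V_DS = V_DD − I_D R_D = 12.4 − 2.57 × 7.24 = -6.23 V.
But -6.23 V < V_ov = 0.87 V, so the device is actually in triode.
In triode I_D = k_n[V_ov V_DS − ½ V_DS²] and I_D = (V_DD − V_DS)/R_D. Equating: 24.6 V_DS² − 43.83 V_DS + 12.4 = 0, giving V_DS = 0.353 V (the root below V_ov).
I_D = (12.4 − 0.353) / 7.24 = 1.66 mA.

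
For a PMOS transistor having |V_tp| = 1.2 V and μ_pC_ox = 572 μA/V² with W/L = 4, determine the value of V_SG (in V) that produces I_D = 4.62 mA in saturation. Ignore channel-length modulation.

k_p = μ_pC_ox · (W/L) = 2.288 mA/V².
In saturation I_D = ½ k_p (V_SG − |V_tp|)², so V_SG − |V_tp| = √(2 I_D / k_p) = √(2 × 4.62 / 2.288) = 2.01 V.
V_SG = 1.2 + 2.01 = 3.21 V.

V_SG = 3.21 V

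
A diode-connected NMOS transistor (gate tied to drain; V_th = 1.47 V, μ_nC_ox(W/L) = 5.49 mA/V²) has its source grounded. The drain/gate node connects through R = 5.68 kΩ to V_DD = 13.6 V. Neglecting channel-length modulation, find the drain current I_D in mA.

With gate tied to drain, V_GS = V_DS ≥ V_GS − V_th, so the device is in saturation.
KCL at the drain: ½ k_n (V_GS − V_th)² = (V_DD − V_GS)/R.
Let x = V_GS − 1.47. Then 15.6 x² + x − 12.13 = 0, giving x = 0.851 V (positive root), so V_GS = 2.32 V.
I_D = (V_DD − V_GS)/R = (13.6 − 2.32) / 5.68 = 1.99 mA.

I_D = 1.99 mA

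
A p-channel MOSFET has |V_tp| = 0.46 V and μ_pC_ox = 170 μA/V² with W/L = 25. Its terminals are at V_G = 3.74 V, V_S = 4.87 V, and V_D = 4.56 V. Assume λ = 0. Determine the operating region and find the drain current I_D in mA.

V_SG = V_S − V_G = 4.87 − 3.74 = 1.13 V; V_SD = V_S − V_D = 4.87 − 4.56 = 0.31 V.
k_p = μ_pC_ox · (W/L) = 4.25 mA/V².
V_ov = V_SG − |V_tp| = 1.13 − 0.46 = 0.67 V.
Since V_SD = 0.31 V < V_ov = 0.67 V, the device is in the triode region.
I_D = k_p [V_ov · V_SD − ½ V_SD²] = 4.25 × [0.67 × 0.31 − 0.5 × 0.31²] = 0.679 mA.

Triode; I_D = 0.679 mA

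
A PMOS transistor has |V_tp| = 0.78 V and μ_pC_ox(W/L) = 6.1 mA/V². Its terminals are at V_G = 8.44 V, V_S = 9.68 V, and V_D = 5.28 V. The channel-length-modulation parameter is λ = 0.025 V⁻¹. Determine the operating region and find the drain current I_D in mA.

Saturation; I_D = 0.716 mA

V_SG = V_S − V_G = 9.68 − 8.44 = 1.24 V; V_SD = V_S − V_D = 9.68 − 5.28 = 4.4 V.
V_ov = V_SG − |V_tp| = 1.24 − 0.78 = 0.46 V.
Since V_SD = 4.4 V ≥ V_ov = 0.46 V, the device is in saturation.
I_D = ½ k_p V_ov² (1 + λ V_SD) = 0.5 × 6.1 × 0.46² × (1 + 0.025 × 4.4) = 0.716 mA.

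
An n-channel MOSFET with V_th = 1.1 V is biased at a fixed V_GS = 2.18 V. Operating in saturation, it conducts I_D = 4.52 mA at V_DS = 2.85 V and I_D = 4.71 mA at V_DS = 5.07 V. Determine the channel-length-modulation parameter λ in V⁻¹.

λ = 0.0200 V⁻¹

With V_GS fixed, I_D ∝ (1 + λ V_DS) in saturation, so I_D2/I_D1 = (1 + λ V_DS2)/(1 + λ V_DS1).
4.71/4.52 = 1.042 = (1 + 5.07 λ)/(1 + 2.85 λ).
Solving: λ (I_D1 V_DS2 − I_D2 V_DS1) = I_D2 − I_D1, so λ = (4.71 − 4.52) / (4.52 × 5.07 − 4.71 × 2.85) = 0.19 / 9.49 = 0.02 V⁻¹.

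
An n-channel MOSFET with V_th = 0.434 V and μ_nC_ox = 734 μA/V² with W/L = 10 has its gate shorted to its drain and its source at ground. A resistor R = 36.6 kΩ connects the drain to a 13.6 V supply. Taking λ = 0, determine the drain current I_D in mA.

I_D = 0.351 mA

With gate tied to drain, V_GS = V_DS ≥ V_GS − V_th, so the device is in saturation.
k_n = μ_nC_ox · (W/L) = 7.34 mA/V².
KCL at the drain: ½ k_n (V_GS − V_th)² = (V_DD − V_GS)/R.
Let x = V_GS − 0.434. Then 134 x² + x − 13.17 = 0, giving x = 0.309 V (positive root), so V_GS = 0.743 V.
I_D = (V_DD − V_GS)/R = (13.6 − 0.743) / 36.6 = 0.351 mA.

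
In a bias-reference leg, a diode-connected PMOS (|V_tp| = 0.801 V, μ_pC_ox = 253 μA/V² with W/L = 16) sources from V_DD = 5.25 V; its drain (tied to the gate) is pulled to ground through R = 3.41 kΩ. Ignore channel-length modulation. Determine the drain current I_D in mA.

With gate tied to drain, V_SG = V_SD ≥ V_SG − |V_tp|, so the device is in saturation.
k_p = μ_pC_ox · (W/L) = 4.048 mA/V².
KCL at the drain: ½ k_p (V_SG − |V_tp|)² = (V_DD − V_SG)/R.
Let x = V_SG − 0.801. Then 6.9 x² + x − 4.449 = 0, giving x = 0.734 V (positive root), so V_SG = 1.53 V.
I_D = (V_DD − V_SG)/R = (5.25 − 1.53) / 3.41 = 1.09 mA.

I_D = 1.09 mA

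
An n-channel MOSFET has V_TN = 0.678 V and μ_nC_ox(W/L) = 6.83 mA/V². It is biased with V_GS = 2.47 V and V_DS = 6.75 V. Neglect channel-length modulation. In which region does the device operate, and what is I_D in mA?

V_ov = V_GS − V_TN = 2.47 − 0.678 = 1.79 V.
Since V_DS = 6.75 V ≥ V_ov = 1.79 V, the device is in saturation.
I_D = ½ k_n V_ov² = 0.5 × 6.83 × 1.79² = 11 mA.

Saturation; I_D = 11.0 mA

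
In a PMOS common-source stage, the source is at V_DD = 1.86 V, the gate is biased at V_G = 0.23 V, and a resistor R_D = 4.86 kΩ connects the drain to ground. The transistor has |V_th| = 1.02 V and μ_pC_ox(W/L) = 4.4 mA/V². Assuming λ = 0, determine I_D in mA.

I_D = 0.352 mA

V_SG = V_DD − V_G = 1.86 − 0.23 = 1.63 V, so V_ov = 1.63 − 1.02 = 0.61 V.
Assume saturation: I_D = ½ k_p V_ov² = 0.5 × 4.4 × 0.61² = 0.819 mA, giving V_SD = V_DD − I_D R_D = 1.86 − 0.819 × 4.86 = -2.12 V.
But -2.12 V < V_ov = 0.61 V, so the device is actually in triode.
In triode I_D = k_p[V_ov V_SD − ½ V_SD²] and I_D = (V_DD − V_SD)/R_D. Equating: 10.7 V_SD² − 14.04 V_SD + 1.86 = 0, giving V_SD = 0.149 V (the root below V_ov).
I_D = (1.86 − 0.149) / 4.86 = 0.352 mA.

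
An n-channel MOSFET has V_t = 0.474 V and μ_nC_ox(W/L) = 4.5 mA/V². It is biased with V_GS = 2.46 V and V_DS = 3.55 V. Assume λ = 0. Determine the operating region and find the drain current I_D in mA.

V_ov = V_GS − V_t = 2.46 − 0.474 = 1.99 V.
Since V_DS = 3.55 V ≥ V_ov = 1.99 V, the device is in saturation.
I_D = ½ k_n V_ov² = 0.5 × 4.5 × 1.99² = 8.87 mA.

Saturation; I_D = 8.87 mA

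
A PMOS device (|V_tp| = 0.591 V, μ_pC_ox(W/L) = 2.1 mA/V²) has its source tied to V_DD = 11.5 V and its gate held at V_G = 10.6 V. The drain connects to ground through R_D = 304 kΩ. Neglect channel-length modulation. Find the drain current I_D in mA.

I_D = 0.0376 mA

V_SG = V_DD − V_G = 11.5 − 10.6 = 0.9 V, so V_ov = 0.9 − 0.591 = 0.309 V.
Assume saturation: I_D = ½ k_p V_ov² = 0.5 × 2.1 × 0.309² = 0.1 mA, giving V_SD = V_DD − I_D R_D = 11.5 − 0.1 × 304 = -19 V.
But -19 V < V_ov = 0.309 V, so the device is actually in triode.
In triode I_D = k_p[V_ov V_SD − ½ V_SD²] and I_D = (V_DD − V_SD)/R_D. Equating: 319 V_SD² − 198.3 V_SD + 11.5 = 0, giving V_SD = 0.0648 V (the root below V_ov).
I_D = (11.5 − 0.0648) / 304 = 0.0376 mA.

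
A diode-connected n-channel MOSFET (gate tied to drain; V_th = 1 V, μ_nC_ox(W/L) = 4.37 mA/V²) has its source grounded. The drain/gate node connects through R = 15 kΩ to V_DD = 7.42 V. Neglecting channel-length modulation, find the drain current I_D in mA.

I_D = 0.399 mA

With gate tied to drain, V_GS = V_DS ≥ V_GS − V_th, so the device is in saturation.
KCL at the drain: ½ k_n (V_GS − V_th)² = (V_DD − V_GS)/R.
Let x = V_GS − 1. Then 32.8 x² + x − 6.42 = 0, giving x = 0.428 V (positive root), so V_GS = 1.43 V.
I_D = (V_DD − V_GS)/R = (7.42 − 1.43) / 15 = 0.399 mA.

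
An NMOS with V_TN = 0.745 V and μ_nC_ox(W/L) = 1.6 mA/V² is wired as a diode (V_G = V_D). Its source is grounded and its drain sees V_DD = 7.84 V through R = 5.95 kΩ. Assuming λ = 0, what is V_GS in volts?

V_GS = 1.87 V

With gate tied to drain, V_GS = V_DS ≥ V_GS − V_TN, so the device is in saturation.
KCL at the drain: ½ k_n (V_GS − V_TN)² = (V_DD − V_GS)/R.
Let x = V_GS − 0.745. Then 4.76 x² + x − 7.095 = 0, giving x = 1.12 V (positive root), so V_GS = 1.87 V.
I_D = (V_DD − V_GS)/R = (7.84 − 1.87) / 5.95 = 1 mA.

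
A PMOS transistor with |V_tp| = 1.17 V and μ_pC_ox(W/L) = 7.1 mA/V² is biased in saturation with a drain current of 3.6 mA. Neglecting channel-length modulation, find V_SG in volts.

In saturation I_D = ½ k_p (V_SG − |V_tp|)², so V_SG − |V_tp| = √(2 I_D / k_p) = √(2 × 3.6 / 7.1) = 1.01 V.
V_SG = 1.17 + 1.01 = 2.18 V.

V_SG = 2.18 V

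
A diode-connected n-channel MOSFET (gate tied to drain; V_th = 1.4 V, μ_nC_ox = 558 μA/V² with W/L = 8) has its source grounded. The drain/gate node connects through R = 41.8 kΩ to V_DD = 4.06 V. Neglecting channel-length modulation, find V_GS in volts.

With gate tied to drain, V_GS = V_DS ≥ V_GS − V_th, so the device is in saturation.
k_n = μ_nC_ox · (W/L) = 4.464 mA/V².
KCL at the drain: ½ k_n (V_GS − V_th)² = (V_DD − V_GS)/R.
Let x = V_GS − 1.4. Then 93.3 x² + x − 2.66 = 0, giving x = 0.164 V (positive root), so V_GS = 1.56 V.
I_D = (V_DD − V_GS)/R = (4.06 − 1.56) / 41.8 = 0.0597 mA.

V_GS = 1.56 V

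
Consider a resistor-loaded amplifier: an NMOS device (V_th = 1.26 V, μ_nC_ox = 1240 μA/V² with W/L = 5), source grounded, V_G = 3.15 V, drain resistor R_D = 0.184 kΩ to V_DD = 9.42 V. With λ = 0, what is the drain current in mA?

I_D = 11.1 mA

V_GS = V_G = 3.15 V, so V_ov = 3.15 − 1.26 = 1.89 V.
k_n = μ_nC_ox · (W/L) = 6.2 mA/V².
Assume saturation: I_D = ½ k_n V_ov² = 0.5 × 6.2 × 1.89² = 11.1 mA, giving V_DS = V_DD − I_D R_D = 9.42 − 11.1 × 0.184 = 7.38 V.
V_DS = 7.38 V ≥ V_ov = 1.89 V, confirming saturation.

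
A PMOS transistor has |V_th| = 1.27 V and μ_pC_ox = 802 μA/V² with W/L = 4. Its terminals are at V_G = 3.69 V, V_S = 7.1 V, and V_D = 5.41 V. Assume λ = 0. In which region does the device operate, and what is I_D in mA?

V_SG = V_S − V_G = 7.1 − 3.69 = 3.41 V; V_SD = V_S − V_D = 7.1 − 5.41 = 1.69 V.
k_p = μ_pC_ox · (W/L) = 3.208 mA/V².
V_ov = V_SG − |V_th| = 3.41 − 1.27 = 2.14 V.
Since V_SD = 1.69 V < V_ov = 2.14 V, the device is in the triode region.
I_D = k_p [V_ov · V_SD − ½ V_SD²] = 3.208 × [2.14 × 1.69 − 0.5 × 1.69²] = 7.02 mA.

Triode; I_D = 7.02 mA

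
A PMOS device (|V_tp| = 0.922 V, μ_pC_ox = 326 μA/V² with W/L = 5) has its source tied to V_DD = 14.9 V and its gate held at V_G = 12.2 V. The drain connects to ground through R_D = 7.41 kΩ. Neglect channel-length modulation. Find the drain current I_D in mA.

I_D = 1.89 mA

V_SG = V_DD − V_G = 14.9 − 12.2 = 2.7 V, so V_ov = 2.7 − 0.922 = 1.78 V.
k_p = μ_pC_ox · (W/L) = 1.63 mA/V².
Assume saturation: I_D = ½ k_p V_ov² = 0.5 × 1.63 × 1.78² = 2.58 mA, giving V_SD = V_DD − I_D R_D = 14.9 − 2.58 × 7.41 = -4.19 V.
But -4.19 V < V_ov = 1.78 V, so the device is actually in triode.
In triode I_D = k_p[V_ov V_SD − ½ V_SD²] and I_D = (V_DD − V_SD)/R_D. Equating: 6.04 V_SD² − 22.48 V_SD + 14.9 = 0, giving V_SD = 0.863 V (the root below V_ov).
I_D = (14.9 − 0.863) / 7.41 = 1.89 mA.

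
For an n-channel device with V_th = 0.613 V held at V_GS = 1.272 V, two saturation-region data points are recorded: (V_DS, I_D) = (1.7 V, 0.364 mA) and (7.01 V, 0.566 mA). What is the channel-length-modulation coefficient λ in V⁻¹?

With V_GS fixed, I_D ∝ (1 + λ V_DS) in saturation, so I_D2/I_D1 = (1 + λ V_DS2)/(1 + λ V_DS1).
0.566/0.364 = 1.555 = (1 + 7.01 λ)/(1 + 1.7 λ).
Solving: λ (I_D1 V_DS2 − I_D2 V_DS1) = I_D2 − I_D1, so λ = (0.566 − 0.364) / (0.364 × 7.01 − 0.566 × 1.7) = 0.202 / 1.59 = 0.127 V⁻¹.

λ = 0.127 V⁻¹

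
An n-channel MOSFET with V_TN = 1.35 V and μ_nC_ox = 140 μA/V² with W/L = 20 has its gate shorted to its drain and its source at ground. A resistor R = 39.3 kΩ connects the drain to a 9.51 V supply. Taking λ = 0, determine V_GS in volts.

V_GS = 1.73 V

With gate tied to drain, V_GS = V_DS ≥ V_GS − V_TN, so the device is in saturation.
k_n = μ_nC_ox · (W/L) = 2.8 mA/V².
KCL at the drain: ½ k_n (V_GS − V_TN)² = (V_DD − V_GS)/R.
Let x = V_GS − 1.35. Then 55 x² + x − 8.16 = 0, giving x = 0.376 V (positive root), so V_GS = 1.73 V.
I_D = (V_DD − V_GS)/R = (9.51 − 1.73) / 39.3 = 0.198 mA.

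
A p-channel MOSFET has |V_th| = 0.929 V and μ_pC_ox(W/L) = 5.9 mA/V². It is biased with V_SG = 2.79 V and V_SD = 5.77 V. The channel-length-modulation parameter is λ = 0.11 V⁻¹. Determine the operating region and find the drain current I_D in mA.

V_ov = V_SG − |V_th| = 2.79 − 0.929 = 1.86 V.
Since V_SD = 5.77 V ≥ V_ov = 1.86 V, the device is in saturation.
I_D = ½ k_p V_ov² (1 + λ V_SD) = 0.5 × 5.9 × 1.86² × (1 + 0.11 × 5.77) = 16.7 mA.

Saturation; I_D = 16.7 mA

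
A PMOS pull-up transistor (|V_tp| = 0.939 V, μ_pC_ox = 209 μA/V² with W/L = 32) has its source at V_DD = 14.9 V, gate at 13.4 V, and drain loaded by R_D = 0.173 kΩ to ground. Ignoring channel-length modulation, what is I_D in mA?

V_SG = V_DD − V_G = 14.9 − 13.4 = 1.5 V, so V_ov = 1.5 − 0.939 = 0.561 V.
k_p = μ_pC_ox · (W/L) = 6.688 mA/V².
Assume saturation: I_D = ½ k_p V_ov² = 0.5 × 6.688 × 0.561² = 1.05 mA, giving V_SD = V_DD − I_D R_D = 14.9 − 1.05 × 0.173 = 14.7 V.
V_SD = 14.7 V ≥ V_ov = 0.561 V, confirming saturation.

I_D = 1.05 mA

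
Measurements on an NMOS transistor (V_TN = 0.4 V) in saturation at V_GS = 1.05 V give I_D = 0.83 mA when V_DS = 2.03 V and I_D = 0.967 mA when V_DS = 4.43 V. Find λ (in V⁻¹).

λ = 0.0799 V⁻¹

With V_GS fixed, I_D ∝ (1 + λ V_DS) in saturation, so I_D2/I_D1 = (1 + λ V_DS2)/(1 + λ V_DS1).
0.967/0.83 = 1.165 = (1 + 4.43 λ)/(1 + 2.03 λ).
Solving: λ (I_D1 V_DS2 − I_D2 V_DS1) = I_D2 − I_D1, so λ = (0.967 − 0.83) / (0.83 × 4.43 − 0.967 × 2.03) = 0.137 / 1.71 = 0.0799 V⁻¹.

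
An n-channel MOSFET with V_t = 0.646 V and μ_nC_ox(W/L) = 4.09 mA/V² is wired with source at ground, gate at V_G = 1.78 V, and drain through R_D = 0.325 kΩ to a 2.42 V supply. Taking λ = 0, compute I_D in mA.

I_D = 2.63 mA

V_GS = V_G = 1.78 V, so V_ov = 1.78 − 0.646 = 1.13 V.
Assume saturation: I_D = ½ k_n V_ov² = 0.5 × 4.09 × 1.13² = 2.63 mA, giving V_DS = V_DD − I_D R_D = 2.42 − 2.63 × 0.325 = 1.57 V.
V_DS = 1.57 V ≥ V_ov = 1.13 V, confirming saturation.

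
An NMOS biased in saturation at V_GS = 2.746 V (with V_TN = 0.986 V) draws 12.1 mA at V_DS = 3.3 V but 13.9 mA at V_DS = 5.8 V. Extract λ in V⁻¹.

With V_GS fixed, I_D ∝ (1 + λ V_DS) in saturation, so I_D2/I_D1 = (1 + λ V_DS2)/(1 + λ V_DS1).
13.9/12.1 = 1.149 = (1 + 5.8 λ)/(1 + 3.3 λ).
Solving: λ (I_D1 V_DS2 − I_D2 V_DS1) = I_D2 − I_D1, so λ = (13.9 − 12.1) / (12.1 × 5.8 − 13.9 × 3.3) = 1.8 / 24.3 = 0.074 V⁻¹.

λ = 0.0740 V⁻¹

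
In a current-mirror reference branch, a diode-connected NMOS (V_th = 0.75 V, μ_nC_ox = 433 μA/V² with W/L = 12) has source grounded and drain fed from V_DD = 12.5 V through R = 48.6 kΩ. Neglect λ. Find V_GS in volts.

With gate tied to drain, V_GS = V_DS ≥ V_GS − V_th, so the device is in saturation.
k_n = μ_nC_ox · (W/L) = 5.196 mA/V².
KCL at the drain: ½ k_n (V_GS − V_th)² = (V_DD − V_GS)/R.
Let x = V_GS − 0.75. Then 126 x² + x − 11.75 = 0, giving x = 0.301 V (positive root), so V_GS = 1.05 V.
I_D = (V_DD − V_GS)/R = (12.5 − 1.05) / 48.6 = 0.236 mA.

V_GS = 1.05 V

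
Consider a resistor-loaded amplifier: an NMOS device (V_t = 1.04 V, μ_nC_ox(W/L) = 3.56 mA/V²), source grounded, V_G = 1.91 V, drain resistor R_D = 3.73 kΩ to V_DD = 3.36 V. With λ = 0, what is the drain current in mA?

I_D = 0.814 mA

V_GS = V_G = 1.91 V, so V_ov = 1.91 − 1.04 = 0.87 V.
Assume saturation: I_D = ½ k_n V_ov² = 0.5 × 3.56 × 0.87² = 1.35 mA, giving V_DS = V_DD − I_D R_D = 3.36 − 1.35 × 3.73 = -1.67 V.
But -1.67 V < V_ov = 0.87 V, so the device is actually in triode.
In triode I_D = k_n[V_ov V_DS − ½ V_DS²] and I_D = (V_DD − V_DS)/R_D. Equating: 6.64 V_DS² − 12.55 V_DS + 3.36 = 0, giving V_DS = 0.323 V (the root below V_ov).
I_D = (3.36 − 0.323) / 3.73 = 0.814 mA.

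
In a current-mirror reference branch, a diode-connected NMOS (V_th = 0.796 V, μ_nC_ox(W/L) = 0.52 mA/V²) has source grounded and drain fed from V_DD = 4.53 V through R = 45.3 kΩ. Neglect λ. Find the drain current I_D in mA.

I_D = 0.0709 mA

With gate tied to drain, V_GS = V_DS ≥ V_GS − V_th, so the device is in saturation.
KCL at the drain: ½ k_n (V_GS − V_th)² = (V_DD − V_GS)/R.
Let x = V_GS − 0.796. Then 11.8 x² + x − 3.734 = 0, giving x = 0.522 V (positive root), so V_GS = 1.32 V.
I_D = (V_DD − V_GS)/R = (4.53 − 1.32) / 45.3 = 0.0709 mA.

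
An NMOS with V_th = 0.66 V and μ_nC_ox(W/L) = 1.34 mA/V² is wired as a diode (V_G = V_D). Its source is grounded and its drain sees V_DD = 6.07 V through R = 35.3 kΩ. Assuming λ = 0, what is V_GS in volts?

V_GS = 1.12 V

With gate tied to drain, V_GS = V_DS ≥ V_GS − V_th, so the device is in saturation.
KCL at the drain: ½ k_n (V_GS − V_th)² = (V_DD − V_GS)/R.
Let x = V_GS − 0.66. Then 23.7 x² + x − 5.41 = 0, giving x = 0.458 V (positive root), so V_GS = 1.12 V.
I_D = (V_DD − V_GS)/R = (6.07 − 1.12) / 35.3 = 0.14 mA.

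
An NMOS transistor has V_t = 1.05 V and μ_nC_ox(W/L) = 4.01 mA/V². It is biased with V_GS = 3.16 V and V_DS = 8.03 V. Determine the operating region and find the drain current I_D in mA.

Saturation; I_D = 8.93 mA

V_ov = V_GS − V_t = 3.16 − 1.05 = 2.11 V.
Since V_DS = 8.03 V ≥ V_ov = 2.11 V, the device is in saturation.
I_D = ½ k_n V_ov² = 0.5 × 4.01 × 2.11² = 8.93 mA.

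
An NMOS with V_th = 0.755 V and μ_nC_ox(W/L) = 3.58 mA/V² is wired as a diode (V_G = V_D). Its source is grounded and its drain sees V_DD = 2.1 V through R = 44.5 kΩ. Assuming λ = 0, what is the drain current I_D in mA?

With gate tied to drain, V_GS = V_DS ≥ V_GS − V_th, so the device is in saturation.
KCL at the drain: ½ k_n (V_GS − V_th)² = (V_DD − V_GS)/R.
Let x = V_GS − 0.755. Then 79.7 x² + x − 1.345 = 0, giving x = 0.124 V (positive root), so V_GS = 0.879 V.
I_D = (V_DD − V_GS)/R = (2.1 − 0.879) / 44.5 = 0.0274 mA.

I_D = 0.0274 mA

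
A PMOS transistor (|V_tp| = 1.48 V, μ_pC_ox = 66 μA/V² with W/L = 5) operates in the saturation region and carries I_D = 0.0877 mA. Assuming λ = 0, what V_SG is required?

k_p = μ_pC_ox · (W/L) = 0.33 mA/V².
In saturation I_D = ½ k_p (V_SG − |V_tp|)², so V_SG − |V_tp| = √(2 I_D / k_p) = √(2 × 0.0877 / 0.33) = 0.729 V.
V_SG = 1.48 + 0.729 = 2.21 V.

V_SG = 2.21 V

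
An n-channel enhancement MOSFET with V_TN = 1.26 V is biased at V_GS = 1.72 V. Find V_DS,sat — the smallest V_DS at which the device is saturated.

The boundary between triode and saturation is V_DS = V_GS − V_TN = V_ov.
V_ov = 1.72 − 1.26 = 0.46 V.

V_DS,sat = 0.460 V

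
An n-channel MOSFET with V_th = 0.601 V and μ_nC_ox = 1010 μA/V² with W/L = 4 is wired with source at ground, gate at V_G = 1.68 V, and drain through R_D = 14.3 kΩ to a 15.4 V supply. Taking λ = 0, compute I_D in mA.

I_D = 1.06 mA

V_GS = V_G = 1.68 V, so V_ov = 1.68 − 0.601 = 1.08 V.
k_n = μ_nC_ox · (W/L) = 4.04 mA/V².
Assume saturation: I_D = ½ k_n V_ov² = 0.5 × 4.04 × 1.08² = 2.35 mA, giving V_DS = V_DD − I_D R_D = 15.4 − 2.35 × 14.3 = -18.2 V.
But -18.2 V < V_ov = 1.08 V, so the device is actually in triode.
In triode I_D = k_n[V_ov V_DS − ½ V_DS²] and I_D = (V_DD − V_DS)/R_D. Equating: 28.9 V_DS² − 63.34 V_DS + 15.4 = 0, giving V_DS = 0.279 V (the root below V_ov).
I_D = (15.4 − 0.279) / 14.3 = 1.06 mA.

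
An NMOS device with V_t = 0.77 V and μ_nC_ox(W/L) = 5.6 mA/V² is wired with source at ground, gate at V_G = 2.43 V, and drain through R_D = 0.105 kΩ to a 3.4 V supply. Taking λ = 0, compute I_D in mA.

I_D = 7.72 mA

V_GS = V_G = 2.43 V, so V_ov = 2.43 − 0.77 = 1.66 V.
Assume saturation: I_D = ½ k_n V_ov² = 0.5 × 5.6 × 1.66² = 7.72 mA, giving V_DS = V_DD − I_D R_D = 3.4 − 7.72 × 0.105 = 2.59 V.
V_DS = 2.59 V ≥ V_ov = 1.66 V, confirming saturation.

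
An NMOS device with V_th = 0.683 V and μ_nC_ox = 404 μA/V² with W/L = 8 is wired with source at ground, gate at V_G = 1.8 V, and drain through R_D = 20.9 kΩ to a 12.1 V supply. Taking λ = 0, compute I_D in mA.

I_D = 0.571 mA

V_GS = V_G = 1.8 V, so V_ov = 1.8 − 0.683 = 1.12 V.
k_n = μ_nC_ox · (W/L) = 3.232 mA/V².
Assume saturation: I_D = ½ k_n V_ov² = 0.5 × 3.232 × 1.12² = 2.02 mA, giving V_DS = V_DD − I_D R_D = 12.1 − 2.02 × 20.9 = -30 V.
But -30 V < V_ov = 1.12 V, so the device is actually in triode.
In triode I_D = k_n[V_ov V_DS − ½ V_DS²] and I_D = (V_DD − V_DS)/R_D. Equating: 33.8 V_DS² − 76.45 V_DS + 12.1 = 0, giving V_DS = 0.171 V (the root below V_ov).
I_D = (12.1 − 0.171) / 20.9 = 0.571 mA.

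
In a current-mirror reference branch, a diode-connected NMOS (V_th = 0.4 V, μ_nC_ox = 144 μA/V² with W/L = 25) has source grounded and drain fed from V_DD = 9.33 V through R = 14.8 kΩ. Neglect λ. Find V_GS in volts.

With gate tied to drain, V_GS = V_DS ≥ V_GS − V_th, so the device is in saturation.
k_n = μ_nC_ox · (W/L) = 3.6 mA/V².
KCL at the drain: ½ k_n (V_GS − V_th)² = (V_DD − V_GS)/R.
Let x = V_GS − 0.4. Then 26.6 x² + x − 8.93 = 0, giving x = 0.561 V (positive root), so V_GS = 0.961 V.
I_D = (V_DD − V_GS)/R = (9.33 − 0.961) / 14.8 = 0.566 mA.

V_GS = 0.961 V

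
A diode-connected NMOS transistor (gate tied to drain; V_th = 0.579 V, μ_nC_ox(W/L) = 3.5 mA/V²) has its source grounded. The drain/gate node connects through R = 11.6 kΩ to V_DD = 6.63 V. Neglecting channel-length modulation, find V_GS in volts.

With gate tied to drain, V_GS = V_DS ≥ V_GS − V_th, so the device is in saturation.
KCL at the drain: ½ k_n (V_GS − V_th)² = (V_DD − V_GS)/R.
Let x = V_GS − 0.579. Then 20.3 x² + x − 6.051 = 0, giving x = 0.522 V (positive root), so V_GS = 1.1 V.
I_D = (V_DD − V_GS)/R = (6.63 − 1.1) / 11.6 = 0.477 mA.

V_GS = 1.10 V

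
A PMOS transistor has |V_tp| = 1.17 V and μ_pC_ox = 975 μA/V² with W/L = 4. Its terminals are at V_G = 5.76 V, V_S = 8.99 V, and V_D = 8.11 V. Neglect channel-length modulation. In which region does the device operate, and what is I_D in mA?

Triode; I_D = 5.56 mA

V_SG = V_S − V_G = 8.99 − 5.76 = 3.23 V; V_SD = V_S − V_D = 8.99 − 8.11 = 0.88 V.
k_p = μ_pC_ox · (W/L) = 3.9 mA/V².
V_ov = V_SG − |V_tp| = 3.23 − 1.17 = 2.06 V.
Since V_SD = 0.88 V < V_ov = 2.06 V, the device is in the triode region.
I_D = k_p [V_ov · V_SD − ½ V_SD²] = 3.9 × [2.06 × 0.88 − 0.5 × 0.88²] = 5.56 mA.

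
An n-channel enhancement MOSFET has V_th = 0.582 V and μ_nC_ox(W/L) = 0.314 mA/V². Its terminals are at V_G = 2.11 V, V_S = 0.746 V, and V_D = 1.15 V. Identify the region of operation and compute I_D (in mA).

Triode; I_D = 0.0736 mA

V_GS = V_G − V_S = 2.11 − 0.746 = 1.36 V; V_DS = V_D − V_S = 1.15 − 0.746 = 0.404 V.
V_ov = V_GS − V_th = 1.36 − 0.582 = 0.782 V.
Since V_DS = 0.404 V < V_ov = 0.782 V, the device is in the triode region.
I_D = k_n [V_ov · V_DS − ½ V_DS²] = 0.314 × [0.782 × 0.404 − 0.5 × 0.404²] = 0.0736 mA.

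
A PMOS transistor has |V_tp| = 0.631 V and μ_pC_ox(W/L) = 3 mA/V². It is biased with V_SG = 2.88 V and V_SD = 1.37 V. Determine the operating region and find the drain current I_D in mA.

Triode; I_D = 6.43 mA

V_ov = V_SG − |V_tp| = 2.88 − 0.631 = 2.25 V.
Since V_SD = 1.37 V < V_ov = 2.25 V, the device is in the triode region.
I_D = k_p [V_ov · V_SD − ½ V_SD²] = 3 × [2.25 × 1.37 − 0.5 × 1.37²] = 6.43 mA.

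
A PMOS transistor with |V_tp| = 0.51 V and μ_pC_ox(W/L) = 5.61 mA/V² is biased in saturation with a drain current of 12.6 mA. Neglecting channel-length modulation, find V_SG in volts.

In saturation I_D = ½ k_p (V_SG − |V_tp|)², so V_SG − |V_tp| = √(2 I_D / k_p) = √(2 × 12.6 / 5.61) = 2.12 V.
V_SG = 0.51 + 2.12 = 2.63 V.

V_SG = 2.63 V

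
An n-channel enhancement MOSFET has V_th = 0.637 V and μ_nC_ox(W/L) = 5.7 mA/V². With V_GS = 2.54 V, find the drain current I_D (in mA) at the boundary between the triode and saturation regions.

At the boundary V_DS = V_ov = V_GS − V_th = 2.54 − 0.637 = 1.9 V.
I_D = ½ k_n V_ov² = 0.5 × 5.7 × 1.9² = 10.3 mA.

I_D = 10.3 mA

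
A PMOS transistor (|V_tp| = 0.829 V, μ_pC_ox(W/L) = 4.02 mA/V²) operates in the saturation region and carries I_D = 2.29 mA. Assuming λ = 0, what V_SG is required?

In saturation I_D = ½ k_p (V_SG − |V_tp|)², so V_SG − |V_tp| = √(2 I_D / k_p) = √(2 × 2.29 / 4.02) = 1.07 V.
V_SG = 0.829 + 1.07 = 1.9 V.

V_SG = 1.90 V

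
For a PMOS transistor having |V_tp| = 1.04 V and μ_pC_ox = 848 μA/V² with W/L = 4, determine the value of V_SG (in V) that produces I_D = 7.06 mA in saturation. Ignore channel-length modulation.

V_SG = 3.08 V

k_p = μ_pC_ox · (W/L) = 3.392 mA/V².
In saturation I_D = ½ k_p (V_SG − |V_tp|)², so V_SG − |V_tp| = √(2 I_D / k_p) = √(2 × 7.06 / 3.392) = 2.04 V.
V_SG = 1.04 + 2.04 = 3.08 V.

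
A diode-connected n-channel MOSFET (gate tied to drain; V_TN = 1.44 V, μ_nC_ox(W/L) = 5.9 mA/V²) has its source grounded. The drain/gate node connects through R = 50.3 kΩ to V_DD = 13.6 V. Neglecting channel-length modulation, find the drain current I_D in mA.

With gate tied to drain, V_GS = V_DS ≥ V_GS − V_TN, so the device is in saturation.
KCL at the drain: ½ k_n (V_GS − V_TN)² = (V_DD − V_GS)/R.
Let x = V_GS − 1.44. Then 148 x² + x − 12.16 = 0, giving x = 0.283 V (positive root), so V_GS = 1.72 V.
I_D = (V_DD − V_GS)/R = (13.6 − 1.72) / 50.3 = 0.236 mA.

I_D = 0.236 mA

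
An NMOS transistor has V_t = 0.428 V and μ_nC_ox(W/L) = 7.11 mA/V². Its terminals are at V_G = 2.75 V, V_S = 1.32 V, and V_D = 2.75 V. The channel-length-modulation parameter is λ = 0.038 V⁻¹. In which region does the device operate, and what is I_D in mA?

Saturation; I_D = 3.76 mA

V_GS = V_G − V_S = 2.75 − 1.32 = 1.43 V; V_DS = V_D − V_S = 2.75 − 1.32 = 1.43 V.
V_ov = V_GS − V_t = 1.43 − 0.428 = 1 V.
Since V_DS = 1.43 V ≥ V_ov = 1 V, the device is in saturation.
I_D = ½ k_n V_ov² (1 + λ V_DS) = 0.5 × 7.11 × 1² × (1 + 0.038 × 1.43) = 3.76 mA.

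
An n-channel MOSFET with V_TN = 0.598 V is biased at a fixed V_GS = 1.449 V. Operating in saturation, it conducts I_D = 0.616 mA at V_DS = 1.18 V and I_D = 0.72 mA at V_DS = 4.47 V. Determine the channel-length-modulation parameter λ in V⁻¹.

λ = 0.0546 V⁻¹

With V_GS fixed, I_D ∝ (1 + λ V_DS) in saturation, so I_D2/I_D1 = (1 + λ V_DS2)/(1 + λ V_DS1).
0.72/0.616 = 1.169 = (1 + 4.47 λ)/(1 + 1.18 λ).
Solving: λ (I_D1 V_DS2 − I_D2 V_DS1) = I_D2 − I_D1, so λ = (0.72 − 0.616) / (0.616 × 4.47 − 0.72 × 1.18) = 0.104 / 1.9 = 0.0546 V⁻¹.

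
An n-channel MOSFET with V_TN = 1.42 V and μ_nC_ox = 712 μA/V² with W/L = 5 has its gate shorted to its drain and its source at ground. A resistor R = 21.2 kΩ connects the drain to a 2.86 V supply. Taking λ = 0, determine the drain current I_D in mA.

I_D = 0.0593 mA

With gate tied to drain, V_GS = V_DS ≥ V_GS − V_TN, so the device is in saturation.
k_n = μ_nC_ox · (W/L) = 3.56 mA/V².
KCL at the drain: ½ k_n (V_GS − V_TN)² = (V_DD − V_GS)/R.
Let x = V_GS − 1.42. Then 37.7 x² + x − 1.44 = 0, giving x = 0.183 V (positive root), so V_GS = 1.6 V.
I_D = (V_DD − V_GS)/R = (2.86 − 1.6) / 21.2 = 0.0593 mA.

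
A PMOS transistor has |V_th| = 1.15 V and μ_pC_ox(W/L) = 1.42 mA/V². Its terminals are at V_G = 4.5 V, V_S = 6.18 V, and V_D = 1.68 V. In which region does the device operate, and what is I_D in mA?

V_SG = V_S − V_G = 6.18 − 4.5 = 1.68 V; V_SD = V_S − V_D = 6.18 − 1.68 = 4.5 V.
V_ov = V_SG − |V_th| = 1.68 − 1.15 = 0.53 V.
Since V_SD = 4.5 V ≥ V_ov = 0.53 V, the device is in saturation.
I_D = ½ k_p V_ov² = 0.5 × 1.42 × 0.53² = 0.199 mA.

Saturation; I_D = 0.199 mA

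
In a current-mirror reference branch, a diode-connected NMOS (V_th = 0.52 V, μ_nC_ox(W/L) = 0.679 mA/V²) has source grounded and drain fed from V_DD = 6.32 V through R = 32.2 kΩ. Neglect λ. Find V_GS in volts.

With gate tied to drain, V_GS = V_DS ≥ V_GS − V_th, so the device is in saturation.
KCL at the drain: ½ k_n (V_GS − V_th)² = (V_DD − V_GS)/R.
Let x = V_GS − 0.52. Then 10.9 x² + x − 5.8 = 0, giving x = 0.684 V (positive root), so V_GS = 1.2 V.
I_D = (V_DD − V_GS)/R = (6.32 − 1.2) / 32.2 = 0.159 mA.

V_GS = 1.20 V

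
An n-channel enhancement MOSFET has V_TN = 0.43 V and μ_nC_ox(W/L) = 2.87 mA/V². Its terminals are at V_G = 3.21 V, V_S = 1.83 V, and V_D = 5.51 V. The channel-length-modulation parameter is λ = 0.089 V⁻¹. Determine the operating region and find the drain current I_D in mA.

V_GS = V_G − V_S = 3.21 − 1.83 = 1.38 V; V_DS = V_D − V_S = 5.51 − 1.83 = 3.68 V.
V_ov = V_GS − V_TN = 1.38 − 0.43 = 0.95 V.
Since V_DS = 3.68 V ≥ V_ov = 0.95 V, the device is in saturation.
I_D = ½ k_n V_ov² (1 + λ V_DS) = 0.5 × 2.87 × 0.95² × (1 + 0.089 × 3.68) = 1.72 mA.

Saturation; I_D = 1.72 mA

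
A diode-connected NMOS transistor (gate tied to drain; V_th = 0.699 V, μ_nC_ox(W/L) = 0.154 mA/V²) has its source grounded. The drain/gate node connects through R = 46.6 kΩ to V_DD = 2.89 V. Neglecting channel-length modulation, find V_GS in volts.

With gate tied to drain, V_GS = V_DS ≥ V_GS − V_th, so the device is in saturation.
KCL at the drain: ½ k_n (V_GS − V_th)² = (V_DD − V_GS)/R.
Let x = V_GS − 0.699. Then 3.59 x² + x − 2.191 = 0, giving x = 0.654 V (positive root), so V_GS = 1.35 V.
I_D = (V_DD − V_GS)/R = (2.89 − 1.35) / 46.6 = 0.033 mA.

V_GS = 1.35 V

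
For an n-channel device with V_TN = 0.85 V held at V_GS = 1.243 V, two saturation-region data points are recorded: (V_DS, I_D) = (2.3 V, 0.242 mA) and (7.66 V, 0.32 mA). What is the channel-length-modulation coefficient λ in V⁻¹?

With V_GS fixed, I_D ∝ (1 + λ V_DS) in saturation, so I_D2/I_D1 = (1 + λ V_DS2)/(1 + λ V_DS1).
0.32/0.242 = 1.322 = (1 + 7.66 λ)/(1 + 2.3 λ).
Solving: λ (I_D1 V_DS2 − I_D2 V_DS1) = I_D2 − I_D1, so λ = (0.32 − 0.242) / (0.242 × 7.66 − 0.32 × 2.3) = 0.078 / 1.12 = 0.0698 V⁻¹.

λ = 0.0698 V⁻¹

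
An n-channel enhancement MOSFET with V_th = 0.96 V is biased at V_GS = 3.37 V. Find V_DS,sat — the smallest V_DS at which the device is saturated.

The boundary between triode and saturation is V_DS = V_GS − V_th = V_ov.
V_ov = 3.37 − 0.96 = 2.41 V.

V_DS,sat = 2.41 V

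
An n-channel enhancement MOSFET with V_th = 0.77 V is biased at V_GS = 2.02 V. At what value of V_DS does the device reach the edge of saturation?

V_DS,sat = 1.25 V

The boundary between triode and saturation is V_DS = V_GS − V_th = V_ov.
V_ov = 2.02 − 0.77 = 1.25 V.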